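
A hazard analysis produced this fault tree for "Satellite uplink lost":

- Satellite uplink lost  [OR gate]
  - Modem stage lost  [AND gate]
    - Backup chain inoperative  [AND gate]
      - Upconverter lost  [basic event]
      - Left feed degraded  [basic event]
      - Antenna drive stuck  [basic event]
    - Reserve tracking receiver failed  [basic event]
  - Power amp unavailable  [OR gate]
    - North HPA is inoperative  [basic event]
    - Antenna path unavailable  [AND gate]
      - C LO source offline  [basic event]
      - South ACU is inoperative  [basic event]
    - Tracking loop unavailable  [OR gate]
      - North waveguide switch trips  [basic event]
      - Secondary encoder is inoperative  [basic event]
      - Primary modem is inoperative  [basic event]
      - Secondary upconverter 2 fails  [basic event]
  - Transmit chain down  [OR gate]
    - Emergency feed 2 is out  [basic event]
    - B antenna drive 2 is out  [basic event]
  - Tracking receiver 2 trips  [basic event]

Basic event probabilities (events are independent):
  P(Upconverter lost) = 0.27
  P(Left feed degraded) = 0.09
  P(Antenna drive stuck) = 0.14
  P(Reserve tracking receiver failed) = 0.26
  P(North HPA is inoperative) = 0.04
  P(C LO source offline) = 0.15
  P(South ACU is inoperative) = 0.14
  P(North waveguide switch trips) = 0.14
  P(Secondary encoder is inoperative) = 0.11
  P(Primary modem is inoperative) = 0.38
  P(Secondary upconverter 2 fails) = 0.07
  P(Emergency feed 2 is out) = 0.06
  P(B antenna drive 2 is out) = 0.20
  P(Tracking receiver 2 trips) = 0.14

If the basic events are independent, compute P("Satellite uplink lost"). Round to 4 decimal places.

P(Backup chain inoperative) [AND] = 0.27 × 0.09 × 0.14 = 0.003402
P(Modem stage lost) [AND] = 0.003402 × 0.26 = 0.000885
P(Antenna path unavailable) [AND] = 0.15 × 0.14 = 0.021000
P(Tracking loop unavailable) [OR] = 1 − (1−0.14) × (1−0.11) × (1−0.38) × (1−0.07) = 0.558670
P(Power amp unavailable) [OR] = 1 − (1−0.04) × (1−0.021000) × (1−0.558670) = 0.585220
P(Transmit chain down) [OR] = 1 − (1−0.06) × (1−0.20) = 0.248000
P(Satellite uplink lost) [OR] = 1 − (1−0.000885) × (1−0.585220) × (1−0.248000) × (1−0.14) = 0.731991
Rounded to 4 decimal places: P(Satellite uplink lost) ≈ 0.7320.

0.7320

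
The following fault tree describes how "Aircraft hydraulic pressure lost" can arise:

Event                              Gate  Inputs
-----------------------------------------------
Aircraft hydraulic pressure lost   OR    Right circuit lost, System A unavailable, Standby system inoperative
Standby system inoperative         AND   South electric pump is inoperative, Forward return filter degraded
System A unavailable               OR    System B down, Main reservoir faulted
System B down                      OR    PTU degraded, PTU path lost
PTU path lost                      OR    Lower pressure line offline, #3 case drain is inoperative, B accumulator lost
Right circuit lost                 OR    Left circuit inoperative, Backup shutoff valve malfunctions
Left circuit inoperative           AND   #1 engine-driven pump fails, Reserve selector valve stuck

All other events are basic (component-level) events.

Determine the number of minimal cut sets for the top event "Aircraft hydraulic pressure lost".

8

Left circuit inoperative [AND]: one cut set from each child combined → 1 × 1 = 1 cut set(s).
Right circuit lost [OR]: union of children's cut sets → 2 cut set(s).
PTU path lost [OR]: union of children's cut sets → 3 cut set(s).
System B down [OR]: union of children's cut sets → 4 cut set(s).
System A unavailable [OR]: union of children's cut sets → 5 cut set(s).
Standby system inoperative [AND]: one cut set from each child combined → 1 × 1 = 1 cut set(s).
Aircraft hydraulic pressure lost [OR]: union of children's cut sets → 8 cut set(s).
Minimal cut sets: {#1 engine-driven pump fails, Reserve selector valve stuck}; {Backup shutoff valve malfunctions}; {PTU degraded}; {Lower pressure line offline}; {#3 case drain is inoperative}; {B accumulator lost}; {Main reservoir faulted}; {Forward return filter degraded, South electric pump is inoperative}.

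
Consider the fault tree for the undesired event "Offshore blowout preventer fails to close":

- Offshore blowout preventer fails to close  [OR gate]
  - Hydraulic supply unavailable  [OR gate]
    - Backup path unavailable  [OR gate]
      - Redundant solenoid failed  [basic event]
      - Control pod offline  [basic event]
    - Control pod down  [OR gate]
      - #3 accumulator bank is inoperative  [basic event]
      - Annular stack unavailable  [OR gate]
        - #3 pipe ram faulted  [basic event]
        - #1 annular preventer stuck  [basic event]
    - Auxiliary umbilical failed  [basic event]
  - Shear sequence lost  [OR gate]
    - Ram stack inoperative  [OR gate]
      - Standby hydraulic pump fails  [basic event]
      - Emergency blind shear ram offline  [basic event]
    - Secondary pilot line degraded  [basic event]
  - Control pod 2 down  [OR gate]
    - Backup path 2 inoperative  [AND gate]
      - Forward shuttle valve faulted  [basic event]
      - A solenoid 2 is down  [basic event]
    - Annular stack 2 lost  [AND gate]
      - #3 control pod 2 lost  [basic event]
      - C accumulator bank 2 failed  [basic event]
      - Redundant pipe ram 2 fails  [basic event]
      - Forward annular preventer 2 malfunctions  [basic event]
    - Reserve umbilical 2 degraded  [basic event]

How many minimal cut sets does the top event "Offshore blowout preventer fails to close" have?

Backup path unavailable [OR]: union of children's cut sets → 2 cut set(s).
Annular stack unavailable [OR]: union of children's cut sets → 2 cut set(s).
Control pod down [OR]: union of children's cut sets → 3 cut set(s).
Hydraulic supply unavailable [OR]: union of children's cut sets → 6 cut set(s).
Ram stack inoperative [OR]: union of children's cut sets → 2 cut set(s).
Shear sequence lost [OR]: union of children's cut sets → 3 cut set(s).
Backup path 2 inoperative [AND]: one cut set from each child combined → 1 × 1 = 1 cut set(s).
Annular stack 2 lost [AND]: one cut set from each child combined → 1 × 1 × 1 × 1 = 1 cut set(s).
Control pod 2 down [OR]: union of children's cut sets → 3 cut set(s).
Offshore blowout preventer fails to close [OR]: union of children's cut sets → 12 cut set(s).

12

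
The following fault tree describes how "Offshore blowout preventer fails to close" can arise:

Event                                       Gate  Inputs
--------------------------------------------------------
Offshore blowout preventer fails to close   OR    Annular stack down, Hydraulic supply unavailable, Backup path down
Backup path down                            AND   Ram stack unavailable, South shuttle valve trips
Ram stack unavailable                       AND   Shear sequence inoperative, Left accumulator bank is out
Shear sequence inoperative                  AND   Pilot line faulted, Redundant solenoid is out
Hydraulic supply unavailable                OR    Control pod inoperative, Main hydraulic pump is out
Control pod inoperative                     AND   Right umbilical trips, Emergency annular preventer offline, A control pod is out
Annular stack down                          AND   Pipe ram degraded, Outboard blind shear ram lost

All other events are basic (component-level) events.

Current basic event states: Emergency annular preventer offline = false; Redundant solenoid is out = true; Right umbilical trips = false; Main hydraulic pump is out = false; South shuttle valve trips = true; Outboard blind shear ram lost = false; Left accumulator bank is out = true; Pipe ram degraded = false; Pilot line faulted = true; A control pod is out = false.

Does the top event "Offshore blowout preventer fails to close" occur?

Annular stack down [AND]: Pipe ram degraded=not, Outboard blind shear ram lost=not → not all inputs occur → does not occur.
Control pod inoperative [AND]: Right umbilical trips=not, Emergency annular preventer offline=not, A control pod is out=not → not all inputs occur → does not occur.
Hydraulic supply unavailable [OR]: Control pod inoperative=not, Main hydraulic pump is out=not → no input occurs → does not occur.
Shear sequence inoperative [AND]: Pilot line faulted=occurs, Redundant solenoid is out=occurs → all inputs occur → occurs.
Ram stack unavailable [AND]: Shear sequence inoperative=occurs, Left accumulator bank is out=occurs → all inputs occur → occurs.
Backup path down [AND]: Ram stack unavailable=occurs, South shuttle valve trips=occurs → all inputs occur → occurs.
Offshore blowout preventer fails to close [OR]: Annular stack down=not, Hydraulic supply unavailable=not, Backup path down=occurs → at least one input occurs → occurs.

Yes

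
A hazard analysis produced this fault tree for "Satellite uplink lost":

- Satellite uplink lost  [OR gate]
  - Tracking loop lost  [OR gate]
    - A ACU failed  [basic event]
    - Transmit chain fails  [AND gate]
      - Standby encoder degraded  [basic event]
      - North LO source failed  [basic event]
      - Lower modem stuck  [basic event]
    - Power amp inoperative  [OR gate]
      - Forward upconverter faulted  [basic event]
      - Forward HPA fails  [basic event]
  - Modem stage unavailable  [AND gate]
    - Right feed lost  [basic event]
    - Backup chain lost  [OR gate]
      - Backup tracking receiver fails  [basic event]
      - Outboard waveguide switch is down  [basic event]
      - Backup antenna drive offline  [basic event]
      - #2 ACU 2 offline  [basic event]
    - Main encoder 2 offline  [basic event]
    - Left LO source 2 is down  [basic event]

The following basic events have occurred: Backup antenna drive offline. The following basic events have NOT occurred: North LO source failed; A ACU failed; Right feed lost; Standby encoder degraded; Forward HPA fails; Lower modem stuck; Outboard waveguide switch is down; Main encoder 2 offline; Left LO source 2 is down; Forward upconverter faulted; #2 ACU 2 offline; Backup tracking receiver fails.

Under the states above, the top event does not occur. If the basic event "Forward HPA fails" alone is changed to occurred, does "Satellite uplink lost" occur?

Counterfactual: set "Forward HPA fails" to occurred.
Transmit chain fails [AND]: Standby encoder degraded=not, North LO source failed=not, Lower modem stuck=not → not all inputs occur → does not occur.
Power amp inoperative [OR]: Forward upconverter faulted=not, Forward HPA fails=occurs → at least one input occurs → occurs.
Tracking loop lost [OR]: A ACU failed=not, Transmit chain fails=not, Power amp inoperative=occurs → at least one input occurs → occurs.
Backup chain lost [OR]: Backup tracking receiver fails=not, Outboard waveguide switch is down=not, Backup antenna drive offline=occurs, #2 ACU 2 offline=not → at least one input occurs → occurs.
Modem stage unavailable [AND]: Right feed lost=not, Backup chain lost=occurs, Main encoder 2 offline=not, Left LO source 2 is down=not → not all inputs occur → does not occur.
Satellite uplink lost [OR]: Tracking loop lost=occurs, Modem stage unavailable=not → at least one input occurs → occurs.

Yes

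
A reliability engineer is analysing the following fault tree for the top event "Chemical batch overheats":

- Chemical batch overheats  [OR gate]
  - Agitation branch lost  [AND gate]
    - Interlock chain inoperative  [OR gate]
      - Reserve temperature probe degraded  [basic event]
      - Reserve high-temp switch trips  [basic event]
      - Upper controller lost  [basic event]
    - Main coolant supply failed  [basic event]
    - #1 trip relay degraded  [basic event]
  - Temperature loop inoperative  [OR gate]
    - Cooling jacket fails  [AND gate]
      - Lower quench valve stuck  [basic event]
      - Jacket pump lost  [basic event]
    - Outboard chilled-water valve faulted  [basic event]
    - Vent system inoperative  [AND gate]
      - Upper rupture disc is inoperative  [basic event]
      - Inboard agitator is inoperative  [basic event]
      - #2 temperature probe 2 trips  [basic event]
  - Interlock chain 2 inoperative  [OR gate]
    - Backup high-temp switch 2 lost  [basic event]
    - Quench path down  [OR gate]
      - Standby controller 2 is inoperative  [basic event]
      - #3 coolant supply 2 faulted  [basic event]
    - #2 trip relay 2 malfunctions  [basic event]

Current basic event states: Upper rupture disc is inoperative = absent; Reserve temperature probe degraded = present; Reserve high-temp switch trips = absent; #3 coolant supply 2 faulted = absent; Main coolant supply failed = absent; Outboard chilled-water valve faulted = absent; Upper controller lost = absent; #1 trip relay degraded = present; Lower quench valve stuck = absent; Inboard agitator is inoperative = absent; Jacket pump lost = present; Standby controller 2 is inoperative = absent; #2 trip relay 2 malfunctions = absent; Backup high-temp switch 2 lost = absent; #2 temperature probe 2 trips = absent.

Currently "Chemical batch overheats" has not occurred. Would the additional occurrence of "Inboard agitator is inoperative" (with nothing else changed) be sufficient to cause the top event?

No

Counterfactual: set "Inboard agitator is inoperative" to occurred.
Interlock chain inoperative [OR]: Reserve temperature probe degraded=occurs, Reserve high-temp switch trips=not, Upper controller lost=not → at least one input occurs → occurs.
Agitation branch lost [AND]: Interlock chain inoperative=occurs, Main coolant supply failed=not, #1 trip relay degraded=occurs → not all inputs occur → does not occur.
Cooling jacket fails [AND]: Lower quench valve stuck=not, Jacket pump lost=occurs → not all inputs occur → does not occur.
Vent system inoperative [AND]: Upper rupture disc is inoperative=not, Inboard agitator is inoperative=occurs, #2 temperature probe 2 trips=not → not all inputs occur → does not occur.
Temperature loop inoperative [OR]: Cooling jacket fails=not, Outboard chilled-water valve faulted=not, Vent system inoperative=not → no input occurs → does not occur.
Quench path down [OR]: Standby controller 2 is inoperative=not, #3 coolant supply 2 faulted=not → no input occurs → does not occur.
Interlock chain 2 inoperative [OR]: Backup high-temp switch 2 lost=not, Quench path down=not, #2 trip relay 2 malfunctions=not → no input occurs → does not occur.
Chemical batch overheats [OR]: Agitation branch lost=not, Temperature loop inoperative=not, Interlock chain 2 inoperative=not → no input occurs → does not occur.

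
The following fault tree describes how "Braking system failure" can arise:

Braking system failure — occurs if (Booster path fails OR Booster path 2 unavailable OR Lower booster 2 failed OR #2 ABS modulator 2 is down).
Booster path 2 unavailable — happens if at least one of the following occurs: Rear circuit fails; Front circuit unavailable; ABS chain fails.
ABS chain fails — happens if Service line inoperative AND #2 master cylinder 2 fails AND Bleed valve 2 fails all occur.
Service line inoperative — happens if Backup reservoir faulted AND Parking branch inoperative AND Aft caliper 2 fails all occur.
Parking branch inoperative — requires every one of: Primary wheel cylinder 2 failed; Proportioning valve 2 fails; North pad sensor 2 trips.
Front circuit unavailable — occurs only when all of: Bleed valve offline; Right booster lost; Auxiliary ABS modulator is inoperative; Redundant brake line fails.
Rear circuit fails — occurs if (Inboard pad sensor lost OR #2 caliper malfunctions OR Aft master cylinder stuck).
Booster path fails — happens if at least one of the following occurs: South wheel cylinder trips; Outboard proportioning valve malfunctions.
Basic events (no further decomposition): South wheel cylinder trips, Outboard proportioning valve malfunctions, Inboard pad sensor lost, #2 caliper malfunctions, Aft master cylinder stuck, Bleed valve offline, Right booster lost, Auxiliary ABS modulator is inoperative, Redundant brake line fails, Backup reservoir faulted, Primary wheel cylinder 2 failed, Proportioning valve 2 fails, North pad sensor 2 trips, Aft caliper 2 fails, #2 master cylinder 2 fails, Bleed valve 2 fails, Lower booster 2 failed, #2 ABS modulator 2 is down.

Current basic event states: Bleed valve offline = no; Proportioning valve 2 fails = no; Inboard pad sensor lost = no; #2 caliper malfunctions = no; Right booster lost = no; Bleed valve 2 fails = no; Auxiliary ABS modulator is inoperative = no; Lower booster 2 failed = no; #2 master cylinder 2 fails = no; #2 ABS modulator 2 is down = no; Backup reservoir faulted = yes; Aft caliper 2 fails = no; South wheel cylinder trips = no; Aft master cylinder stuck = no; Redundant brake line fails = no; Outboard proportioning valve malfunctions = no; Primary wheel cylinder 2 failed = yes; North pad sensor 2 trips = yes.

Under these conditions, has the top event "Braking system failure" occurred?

No

Booster path fails [OR]: South wheel cylinder trips=not, Outboard proportioning valve malfunctions=not → no input occurs → does not occur.
Rear circuit fails [OR]: Inboard pad sensor lost=not, #2 caliper malfunctions=not, Aft master cylinder stuck=not → no input occurs → does not occur.
Front circuit unavailable [AND]: Bleed valve offline=not, Right booster lost=not, Auxiliary ABS modulator is inoperative=not, Redundant brake line fails=not → not all inputs occur → does not occur.
Parking branch inoperative [AND]: Primary wheel cylinder 2 failed=occurs, Proportioning valve 2 fails=not, North pad sensor 2 trips=occurs → not all inputs occur → does not occur.
Service line inoperative [AND]: Backup reservoir faulted=occurs, Parking branch inoperative=not, Aft caliper 2 fails=not → not all inputs occur → does not occur.
ABS chain fails [AND]: Service line inoperative=not, #2 master cylinder 2 fails=not, Bleed valve 2 fails=not → not all inputs occur → does not occur.
Booster path 2 unavailable [OR]: Rear circuit fails=not, Front circuit unavailable=not, ABS chain fails=not → no input occurs → does not occur.
Braking system failure [OR]: Booster path fails=not, Booster path 2 unavailable=not, Lower booster 2 failed=not, #2 ABS modulator 2 is down=not → no input occurs → does not occur.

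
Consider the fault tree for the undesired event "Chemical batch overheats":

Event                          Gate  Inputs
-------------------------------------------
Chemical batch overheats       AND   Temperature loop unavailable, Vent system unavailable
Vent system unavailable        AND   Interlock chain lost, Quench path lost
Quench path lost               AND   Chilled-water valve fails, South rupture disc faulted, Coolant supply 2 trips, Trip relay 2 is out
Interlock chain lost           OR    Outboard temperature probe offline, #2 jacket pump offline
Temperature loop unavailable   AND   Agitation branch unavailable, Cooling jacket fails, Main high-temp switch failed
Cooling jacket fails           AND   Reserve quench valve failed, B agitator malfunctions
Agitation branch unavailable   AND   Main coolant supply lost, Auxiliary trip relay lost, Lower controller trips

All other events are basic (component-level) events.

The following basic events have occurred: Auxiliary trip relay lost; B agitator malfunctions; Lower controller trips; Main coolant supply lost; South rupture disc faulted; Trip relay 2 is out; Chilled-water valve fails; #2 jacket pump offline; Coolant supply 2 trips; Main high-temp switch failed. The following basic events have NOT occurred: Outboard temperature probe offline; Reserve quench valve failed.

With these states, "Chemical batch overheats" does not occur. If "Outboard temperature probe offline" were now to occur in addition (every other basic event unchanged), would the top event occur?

No

Counterfactual: set "Outboard temperature probe offline" to occurred.
Agitation branch unavailable [AND]: Main coolant supply lost=occurs, Auxiliary trip relay lost=occurs, Lower controller trips=occurs → all inputs occur → occurs.
Cooling jacket fails [AND]: Reserve quench valve failed=not, B agitator malfunctions=occurs → not all inputs occur → does not occur.
Temperature loop unavailable [AND]: Agitation branch unavailable=occurs, Cooling jacket fails=not, Main high-temp switch failed=occurs → not all inputs occur → does not occur.
Interlock chain lost [OR]: Outboard temperature probe offline=occurs, #2 jacket pump offline=occurs → at least one input occurs → occurs.
Quench path lost [AND]: Chilled-water valve fails=occurs, South rupture disc faulted=occurs, Coolant supply 2 trips=occurs, Trip relay 2 is out=occurs → all inputs occur → occurs.
Vent system unavailable [AND]: Interlock chain lost=occurs, Quench path lost=occurs → all inputs occur → occurs.
Chemical batch overheats [AND]: Temperature loop unavailable=not, Vent system unavailable=occurs → not all inputs occur → does not occur.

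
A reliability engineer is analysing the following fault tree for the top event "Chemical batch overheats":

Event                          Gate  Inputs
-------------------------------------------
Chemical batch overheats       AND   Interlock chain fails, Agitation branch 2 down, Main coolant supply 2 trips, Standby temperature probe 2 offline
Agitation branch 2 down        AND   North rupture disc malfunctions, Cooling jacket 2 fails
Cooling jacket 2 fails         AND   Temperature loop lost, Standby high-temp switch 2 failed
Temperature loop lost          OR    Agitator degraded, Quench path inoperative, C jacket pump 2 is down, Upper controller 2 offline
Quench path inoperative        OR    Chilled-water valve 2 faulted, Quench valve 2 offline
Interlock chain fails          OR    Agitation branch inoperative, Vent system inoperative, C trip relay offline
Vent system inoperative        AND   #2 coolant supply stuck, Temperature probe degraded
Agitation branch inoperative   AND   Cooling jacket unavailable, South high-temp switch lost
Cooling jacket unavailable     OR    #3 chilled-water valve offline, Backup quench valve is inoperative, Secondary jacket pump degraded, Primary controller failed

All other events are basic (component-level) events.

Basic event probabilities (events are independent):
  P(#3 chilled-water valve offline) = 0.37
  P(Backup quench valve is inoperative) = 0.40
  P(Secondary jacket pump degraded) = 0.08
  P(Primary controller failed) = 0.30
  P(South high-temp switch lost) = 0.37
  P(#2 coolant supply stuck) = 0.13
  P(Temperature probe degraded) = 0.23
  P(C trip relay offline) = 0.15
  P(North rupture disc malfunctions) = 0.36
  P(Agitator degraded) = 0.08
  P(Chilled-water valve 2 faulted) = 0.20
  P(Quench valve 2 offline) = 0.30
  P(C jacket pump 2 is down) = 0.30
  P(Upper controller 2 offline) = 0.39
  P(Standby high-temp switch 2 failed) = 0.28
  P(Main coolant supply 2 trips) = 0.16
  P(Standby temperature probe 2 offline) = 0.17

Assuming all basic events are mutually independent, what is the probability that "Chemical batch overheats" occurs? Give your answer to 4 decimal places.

P(Cooling jacket unavailable) [OR] = 1 − (1−0.37) × (1−0.40) × (1−0.08) × (1−0.30) = 0.756568
P(Agitation branch inoperative) [AND] = 0.756568 × 0.37 = 0.279930
P(Vent system inoperative) [AND] = 0.13 × 0.23 = 0.029900
P(Interlock chain fails) [OR] = 1 − (1−0.279930) × (1−0.029900) × (1−0.15) = 0.406241
P(Quench path inoperative) [OR] = 1 − (1−0.20) × (1−0.30) = 0.440000
P(Temperature loop lost) [OR] = 1 − (1−0.08) × (1−0.440000) × (1−0.30) × (1−0.39) = 0.780010
P(Cooling jacket 2 fails) [AND] = 0.780010 × 0.28 = 0.218403
P(Agitation branch 2 down) [AND] = 0.36 × 0.218403 = 0.078625
P(Chemical batch overheats) [AND] = 0.406241 × 0.078625 × 0.16 × 0.17 = 0.000869
Rounded to 4 decimal places: P(Chemical batch overheats) ≈ 0.0009.

0.0009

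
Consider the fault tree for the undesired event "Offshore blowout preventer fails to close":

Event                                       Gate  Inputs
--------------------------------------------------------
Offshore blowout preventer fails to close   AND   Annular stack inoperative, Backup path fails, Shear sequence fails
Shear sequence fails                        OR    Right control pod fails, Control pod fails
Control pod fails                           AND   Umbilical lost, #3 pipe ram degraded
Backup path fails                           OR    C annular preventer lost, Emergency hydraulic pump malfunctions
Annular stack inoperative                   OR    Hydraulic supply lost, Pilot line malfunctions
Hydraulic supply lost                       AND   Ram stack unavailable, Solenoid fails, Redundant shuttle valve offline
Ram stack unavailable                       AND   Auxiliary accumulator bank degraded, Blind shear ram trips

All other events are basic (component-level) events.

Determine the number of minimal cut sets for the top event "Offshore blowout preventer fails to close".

8

Ram stack unavailable [AND]: one cut set from each child combined → 1 × 1 = 1 cut set(s).
Hydraulic supply lost [AND]: one cut set from each child combined → 1 × 1 × 1 = 1 cut set(s).
Annular stack inoperative [OR]: union of children's cut sets → 2 cut set(s).
Backup path fails [OR]: union of children's cut sets → 2 cut set(s).
Control pod fails [AND]: one cut set from each child combined → 1 × 1 = 1 cut set(s).
Shear sequence fails [OR]: union of children's cut sets → 2 cut set(s).
Offshore blowout preventer fails to close [AND]: one cut set from each child combined → 2 × 2 × 2 = 8 cut set(s).
Minimal cut sets: {Auxiliary accumulator bank degraded, Blind shear ram trips, C annular preventer lost, Redundant shuttle valve offline, Right control pod fails, Solenoid fails}; {#3 pipe ram degraded, Auxiliary accumulator bank degraded, Blind shear ram trips, C annular preventer lost, Redundant shuttle valve offline, Solenoid fails, Umbilical lost}; {Auxiliary accumulator bank degraded, Blind shear ram trips, Emergency hydraulic pump malfunctions, Redundant shuttle valve offline, Right control pod fails, Solenoid fails}; {#3 pipe ram degraded, Auxiliary accumulator bank degraded, Blind shear ram trips, Emergency hydraulic pump malfunctions, Redundant shuttle valve offline, Solenoid fails, Umbilical lost}; {C annular preventer lost, Pilot line malfunctions, Right control pod fails}; {#3 pipe ram degraded, C annular preventer lost, Pilot line malfunctions, Umbilical lost}; {Emergency hydraulic pump malfunctions, Pilot line malfunctions, Right control pod fails}; {#3 pipe ram degraded, Emergency hydraulic pump malfunctions, Pilot line malfunctions, Umbilical lost}.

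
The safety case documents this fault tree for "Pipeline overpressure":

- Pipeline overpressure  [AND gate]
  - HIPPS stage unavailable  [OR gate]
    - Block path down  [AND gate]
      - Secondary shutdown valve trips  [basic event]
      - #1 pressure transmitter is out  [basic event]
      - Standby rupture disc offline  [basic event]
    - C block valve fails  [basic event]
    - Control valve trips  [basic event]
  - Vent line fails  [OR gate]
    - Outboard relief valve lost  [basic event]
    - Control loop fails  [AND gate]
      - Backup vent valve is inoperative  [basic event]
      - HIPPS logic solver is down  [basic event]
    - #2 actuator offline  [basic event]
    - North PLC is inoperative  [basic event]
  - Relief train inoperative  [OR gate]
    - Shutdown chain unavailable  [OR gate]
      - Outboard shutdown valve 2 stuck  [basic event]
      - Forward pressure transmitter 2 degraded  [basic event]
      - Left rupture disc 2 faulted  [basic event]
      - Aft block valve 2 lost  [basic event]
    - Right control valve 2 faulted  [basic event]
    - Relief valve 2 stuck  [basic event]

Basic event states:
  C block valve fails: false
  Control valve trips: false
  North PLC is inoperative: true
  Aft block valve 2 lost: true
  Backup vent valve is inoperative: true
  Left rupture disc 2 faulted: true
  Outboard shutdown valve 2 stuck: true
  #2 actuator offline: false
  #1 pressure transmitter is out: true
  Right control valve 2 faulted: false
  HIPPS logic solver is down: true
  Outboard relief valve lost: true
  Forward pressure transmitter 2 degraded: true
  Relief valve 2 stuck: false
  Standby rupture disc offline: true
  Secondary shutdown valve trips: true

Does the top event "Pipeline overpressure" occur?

Yes

Block path down [AND]: Secondary shutdown valve trips=occurs, #1 pressure transmitter is out=occurs, Standby rupture disc offline=occurs → all inputs occur → occurs.
HIPPS stage unavailable [OR]: Block path down=occurs, C block valve fails=not, Control valve trips=not → at least one input occurs → occurs.
Control loop fails [AND]: Backup vent valve is inoperative=occurs, HIPPS logic solver is down=occurs → all inputs occur → occurs.
Vent line fails [OR]: Outboard relief valve lost=occurs, Control loop fails=occurs, #2 actuator offline=not, North PLC is inoperative=occurs → at least one input occurs → occurs.
Shutdown chain unavailable [OR]: Outboard shutdown valve 2 stuck=occurs, Forward pressure transmitter 2 degraded=occurs, Left rupture disc 2 faulted=occurs, Aft block valve 2 lost=occurs → at least one input occurs → occurs.
Relief train inoperative [OR]: Shutdown chain unavailable=occurs, Right control valve 2 faulted=not, Relief valve 2 stuck=not → at least one input occurs → occurs.
Pipeline overpressure [AND]: HIPPS stage unavailable=occurs, Vent line fails=occurs, Relief train inoperative=occurs → all inputs occur → occurs.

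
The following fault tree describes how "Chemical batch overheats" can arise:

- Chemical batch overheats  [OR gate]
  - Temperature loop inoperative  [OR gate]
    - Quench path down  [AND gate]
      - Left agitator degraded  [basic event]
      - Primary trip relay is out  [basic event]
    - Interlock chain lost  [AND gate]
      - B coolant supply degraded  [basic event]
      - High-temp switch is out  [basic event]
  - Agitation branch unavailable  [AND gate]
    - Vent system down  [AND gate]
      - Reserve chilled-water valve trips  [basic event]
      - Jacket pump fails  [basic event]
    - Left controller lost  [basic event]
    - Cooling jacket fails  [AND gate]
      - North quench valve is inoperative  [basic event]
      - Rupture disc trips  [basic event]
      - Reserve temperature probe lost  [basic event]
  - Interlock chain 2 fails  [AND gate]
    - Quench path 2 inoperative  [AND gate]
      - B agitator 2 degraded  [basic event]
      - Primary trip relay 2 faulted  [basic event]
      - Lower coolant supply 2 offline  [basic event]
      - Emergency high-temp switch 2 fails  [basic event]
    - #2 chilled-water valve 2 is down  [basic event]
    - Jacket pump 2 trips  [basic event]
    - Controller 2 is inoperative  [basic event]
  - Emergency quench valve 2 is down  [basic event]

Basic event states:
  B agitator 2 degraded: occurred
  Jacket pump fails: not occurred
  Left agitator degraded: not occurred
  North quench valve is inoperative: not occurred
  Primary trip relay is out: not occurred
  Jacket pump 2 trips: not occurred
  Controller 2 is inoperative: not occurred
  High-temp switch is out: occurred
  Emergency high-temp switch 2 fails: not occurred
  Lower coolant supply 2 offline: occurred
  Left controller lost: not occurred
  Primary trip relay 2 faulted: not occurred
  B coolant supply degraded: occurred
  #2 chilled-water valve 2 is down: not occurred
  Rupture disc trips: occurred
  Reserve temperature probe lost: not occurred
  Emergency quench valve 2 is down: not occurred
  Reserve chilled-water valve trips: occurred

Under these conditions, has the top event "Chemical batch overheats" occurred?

Quench path down [AND]: Left agitator degraded=not, Primary trip relay is out=not → not all inputs occur → does not occur.
Interlock chain lost [AND]: B coolant supply degraded=occurs, High-temp switch is out=occurs → all inputs occur → occurs.
Temperature loop inoperative [OR]: Quench path down=not, Interlock chain lost=occurs → at least one input occurs → occurs.
Vent system down [AND]: Reserve chilled-water valve trips=occurs, Jacket pump fails=not → not all inputs occur → does not occur.
Cooling jacket fails [AND]: North quench valve is inoperative=not, Rupture disc trips=occurs, Reserve temperature probe lost=not → not all inputs occur → does not occur.
Agitation branch unavailable [AND]: Vent system down=not, Left controller lost=not, Cooling jacket fails=not → not all inputs occur → does not occur.
Quench path 2 inoperative [AND]: B agitator 2 degraded=occurs, Primary trip relay 2 faulted=not, Lower coolant supply 2 offline=occurs, Emergency high-temp switch 2 fails=not → not all inputs occur → does not occur.
Interlock chain 2 fails [AND]: Quench path 2 inoperative=not, #2 chilled-water valve 2 is down=not, Jacket pump 2 trips=not, Controller 2 is inoperative=not → not all inputs occur → does not occur.
Chemical batch overheats [OR]: Temperature loop inoperative=occurs, Agitation branch unavailable=not, Interlock chain 2 fails=not, Emergency quench valve 2 is down=not → at least one input occurs → occurs.

Yes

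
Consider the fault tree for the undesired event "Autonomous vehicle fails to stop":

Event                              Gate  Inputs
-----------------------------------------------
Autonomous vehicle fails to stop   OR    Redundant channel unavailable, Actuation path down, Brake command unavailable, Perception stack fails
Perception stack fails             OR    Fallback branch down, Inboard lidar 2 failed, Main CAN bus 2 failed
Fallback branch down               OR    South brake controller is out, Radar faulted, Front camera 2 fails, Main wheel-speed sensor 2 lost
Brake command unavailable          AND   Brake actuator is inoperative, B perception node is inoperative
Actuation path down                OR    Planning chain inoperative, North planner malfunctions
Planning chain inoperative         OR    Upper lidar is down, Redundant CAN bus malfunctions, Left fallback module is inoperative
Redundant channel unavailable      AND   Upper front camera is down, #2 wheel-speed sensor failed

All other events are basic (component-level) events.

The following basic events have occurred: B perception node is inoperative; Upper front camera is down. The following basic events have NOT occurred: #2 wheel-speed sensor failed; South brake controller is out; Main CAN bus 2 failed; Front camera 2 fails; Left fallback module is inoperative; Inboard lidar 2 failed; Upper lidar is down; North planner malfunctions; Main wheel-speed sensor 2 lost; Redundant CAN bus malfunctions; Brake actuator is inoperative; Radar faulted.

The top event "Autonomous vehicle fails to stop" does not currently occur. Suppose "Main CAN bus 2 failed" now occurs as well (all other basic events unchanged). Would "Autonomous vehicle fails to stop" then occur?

Counterfactual: set "Main CAN bus 2 failed" to occurred.
Redundant channel unavailable [AND]: Upper front camera is down=occurs, #2 wheel-speed sensor failed=not → not all inputs occur → does not occur.
Planning chain inoperative [OR]: Upper lidar is down=not, Redundant CAN bus malfunctions=not, Left fallback module is inoperative=not → no input occurs → does not occur.
Actuation path down [OR]: Planning chain inoperative=not, North planner malfunctions=not → no input occurs → does not occur.
Brake command unavailable [AND]: Brake actuator is inoperative=not, B perception node is inoperative=occurs → not all inputs occur → does not occur.
Fallback branch down [OR]: South brake controller is out=not, Radar faulted=not, Front camera 2 fails=not, Main wheel-speed sensor 2 lost=not → no input occurs → does not occur.
Perception stack fails [OR]: Fallback branch down=not, Inboard lidar 2 failed=not, Main CAN bus 2 failed=occurs → at least one input occurs → occurs.
Autonomous vehicle fails to stop [OR]: Redundant channel unavailable=not, Actuation path down=not, Brake command unavailable=not, Perception stack fails=occurs → at least one input occurs → occurs.

Yes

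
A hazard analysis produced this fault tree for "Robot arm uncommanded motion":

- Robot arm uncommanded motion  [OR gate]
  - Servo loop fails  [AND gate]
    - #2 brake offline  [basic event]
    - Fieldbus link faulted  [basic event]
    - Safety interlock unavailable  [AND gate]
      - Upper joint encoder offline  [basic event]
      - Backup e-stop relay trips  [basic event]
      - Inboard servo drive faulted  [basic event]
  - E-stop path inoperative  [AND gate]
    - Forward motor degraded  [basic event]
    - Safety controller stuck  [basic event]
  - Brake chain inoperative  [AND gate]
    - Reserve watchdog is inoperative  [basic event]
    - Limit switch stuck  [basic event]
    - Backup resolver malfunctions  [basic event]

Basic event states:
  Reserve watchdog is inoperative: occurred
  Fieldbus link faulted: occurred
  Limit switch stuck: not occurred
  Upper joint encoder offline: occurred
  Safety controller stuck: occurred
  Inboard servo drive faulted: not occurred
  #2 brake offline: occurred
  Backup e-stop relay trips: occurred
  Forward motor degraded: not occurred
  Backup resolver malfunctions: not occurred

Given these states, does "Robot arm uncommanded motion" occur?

Safety interlock unavailable [AND]: Upper joint encoder offline=occurs, Backup e-stop relay trips=occurs, Inboard servo drive faulted=not → not all inputs occur → does not occur.
Servo loop fails [AND]: #2 brake offline=occurs, Fieldbus link faulted=occurs, Safety interlock unavailable=not → not all inputs occur → does not occur.
E-stop path inoperative [AND]: Forward motor degraded=not, Safety controller stuck=occurs → not all inputs occur → does not occur.
Brake chain inoperative [AND]: Reserve watchdog is inoperative=occurs, Limit switch stuck=not, Backup resolver malfunctions=not → not all inputs occur → does not occur.
Robot arm uncommanded motion [OR]: Servo loop fails=not, E-stop path inoperative=not, Brake chain inoperative=not → no input occurs → does not occur.

No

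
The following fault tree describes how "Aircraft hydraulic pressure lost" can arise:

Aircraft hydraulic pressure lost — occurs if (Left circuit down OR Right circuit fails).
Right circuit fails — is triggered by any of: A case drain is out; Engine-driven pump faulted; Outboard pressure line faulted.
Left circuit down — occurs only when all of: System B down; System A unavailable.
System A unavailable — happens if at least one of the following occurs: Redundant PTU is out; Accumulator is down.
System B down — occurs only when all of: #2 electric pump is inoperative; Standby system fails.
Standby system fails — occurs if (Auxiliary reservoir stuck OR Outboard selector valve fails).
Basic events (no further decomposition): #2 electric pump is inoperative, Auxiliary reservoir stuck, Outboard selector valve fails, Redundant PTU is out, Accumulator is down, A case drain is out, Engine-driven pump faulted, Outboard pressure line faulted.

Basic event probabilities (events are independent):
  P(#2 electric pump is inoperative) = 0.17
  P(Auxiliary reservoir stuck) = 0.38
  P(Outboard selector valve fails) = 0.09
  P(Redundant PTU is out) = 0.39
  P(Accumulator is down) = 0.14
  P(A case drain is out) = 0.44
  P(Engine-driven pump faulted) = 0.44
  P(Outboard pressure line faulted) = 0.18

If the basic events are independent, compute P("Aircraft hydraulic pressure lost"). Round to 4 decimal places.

P(Standby system fails) [OR] = 1 − (1−0.38) × (1−0.09) = 0.435800
P(System B down) [AND] = 0.17 × 0.435800 = 0.074086
P(System A unavailable) [OR] = 1 − (1−0.39) × (1−0.14) = 0.475400
P(Left circuit down) [AND] = 0.074086 × 0.475400 = 0.035220
P(Right circuit fails) [OR] = 1 − (1−0.44) × (1−0.44) × (1−0.18) = 0.742848
P(Aircraft hydraulic pressure lost) [OR] = 1 − (1−0.035220) × (1−0.742848) = 0.751905
Rounded to 4 decimal places: P(Aircraft hydraulic pressure lost) ≈ 0.7519.

0.7519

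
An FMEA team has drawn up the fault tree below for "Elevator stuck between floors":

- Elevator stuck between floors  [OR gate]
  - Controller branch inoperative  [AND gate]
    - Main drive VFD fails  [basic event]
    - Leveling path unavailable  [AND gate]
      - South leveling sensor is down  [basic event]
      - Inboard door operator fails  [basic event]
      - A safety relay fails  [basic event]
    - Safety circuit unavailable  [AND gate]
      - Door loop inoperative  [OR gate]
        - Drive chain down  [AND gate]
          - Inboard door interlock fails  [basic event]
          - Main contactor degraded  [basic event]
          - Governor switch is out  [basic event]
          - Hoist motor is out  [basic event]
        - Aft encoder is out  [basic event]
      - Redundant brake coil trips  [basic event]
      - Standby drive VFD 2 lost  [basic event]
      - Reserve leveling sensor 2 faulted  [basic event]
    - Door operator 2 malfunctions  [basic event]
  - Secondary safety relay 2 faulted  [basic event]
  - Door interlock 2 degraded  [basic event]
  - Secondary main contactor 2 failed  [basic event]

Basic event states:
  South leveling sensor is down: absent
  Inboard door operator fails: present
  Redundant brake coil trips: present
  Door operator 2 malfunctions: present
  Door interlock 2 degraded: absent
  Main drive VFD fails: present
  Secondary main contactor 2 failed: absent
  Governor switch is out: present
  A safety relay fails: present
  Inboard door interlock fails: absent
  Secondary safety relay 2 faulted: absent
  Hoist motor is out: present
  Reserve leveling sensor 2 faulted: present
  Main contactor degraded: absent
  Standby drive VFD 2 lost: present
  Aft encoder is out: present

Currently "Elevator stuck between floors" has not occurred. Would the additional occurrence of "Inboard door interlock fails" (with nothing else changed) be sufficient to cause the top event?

No

Counterfactual: set "Inboard door interlock fails" to occurred.
Leveling path unavailable [AND]: South leveling sensor is down=not, Inboard door operator fails=occurs, A safety relay fails=occurs → not all inputs occur → does not occur.
Drive chain down [AND]: Inboard door interlock fails=occurs, Main contactor degraded=not, Governor switch is out=occurs, Hoist motor is out=occurs → not all inputs occur → does not occur.
Door loop inoperative [OR]: Drive chain down=not, Aft encoder is out=occurs → at least one input occurs → occurs.
Safety circuit unavailable [AND]: Door loop inoperative=occurs, Redundant brake coil trips=occurs, Standby drive VFD 2 lost=occurs, Reserve leveling sensor 2 faulted=occurs → all inputs occur → occurs.
Controller branch inoperative [AND]: Main drive VFD fails=occurs, Leveling path unavailable=not, Safety circuit unavailable=occurs, Door operator 2 malfunctions=occurs → not all inputs occur → does not occur.
Elevator stuck between floors [OR]: Controller branch inoperative=not, Secondary safety relay 2 faulted=not, Door interlock 2 degraded=not, Secondary main contactor 2 failed=not → no input occurs → does not occur.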